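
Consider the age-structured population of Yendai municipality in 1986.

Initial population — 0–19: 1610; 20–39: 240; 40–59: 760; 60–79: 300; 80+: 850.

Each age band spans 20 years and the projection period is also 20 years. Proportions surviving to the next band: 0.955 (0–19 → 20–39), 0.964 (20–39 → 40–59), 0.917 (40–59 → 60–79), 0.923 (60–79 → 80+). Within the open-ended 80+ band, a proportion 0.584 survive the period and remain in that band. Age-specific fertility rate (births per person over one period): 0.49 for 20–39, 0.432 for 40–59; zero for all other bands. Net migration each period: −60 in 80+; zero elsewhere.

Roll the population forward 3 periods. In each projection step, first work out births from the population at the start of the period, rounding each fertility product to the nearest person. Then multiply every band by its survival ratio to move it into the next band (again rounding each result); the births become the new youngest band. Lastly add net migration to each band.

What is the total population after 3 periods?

4156

After projecting period 1:
Births: 240 * 0.49 = 118 ; 760 * 0.432 = 328 → total 446
20–39: 1610 * 0.955 = 1538
40–59: 240 * 0.964 = 231
60–79: 760 * 0.917 = 697
80+: 300 * 0.923 + 850 * 0.584 = 277 + 496 = 773
Net migration: 80+ − 60 → 713
→ [446, 1538, 231, 697, 713]
After projecting period 2:
Births: 1538 * 0.49 = 754 ; 231 * 0.432 = 100 → total 854
20–39: 446 * 0.955 = 426
40–59: 1538 * 0.964 = 1483
60–79: 231 * 0.917 = 212
80+: 697 * 0.923 + 713 * 0.584 = 643 + 416 = 1059
Net migration: 80+ − 60 → 999
→ [854, 426, 1483, 212, 999]
After projecting period 3:
Births: 426 * 0.49 = 209 ; 1483 * 0.432 = 641 → total 850
20–39: 854 * 0.955 = 816
40–59: 426 * 0.964 = 411
60–79: 1483 * 0.917 = 1360
80+: 212 * 0.923 + 999 * 0.584 = 196 + 583 = 779
Net migration: 80+ − 60 → 719
→ [850, 816, 411, 1360, 719]
Total after period 3: 850 + 816 + 411 + 1360 + 719 = 4156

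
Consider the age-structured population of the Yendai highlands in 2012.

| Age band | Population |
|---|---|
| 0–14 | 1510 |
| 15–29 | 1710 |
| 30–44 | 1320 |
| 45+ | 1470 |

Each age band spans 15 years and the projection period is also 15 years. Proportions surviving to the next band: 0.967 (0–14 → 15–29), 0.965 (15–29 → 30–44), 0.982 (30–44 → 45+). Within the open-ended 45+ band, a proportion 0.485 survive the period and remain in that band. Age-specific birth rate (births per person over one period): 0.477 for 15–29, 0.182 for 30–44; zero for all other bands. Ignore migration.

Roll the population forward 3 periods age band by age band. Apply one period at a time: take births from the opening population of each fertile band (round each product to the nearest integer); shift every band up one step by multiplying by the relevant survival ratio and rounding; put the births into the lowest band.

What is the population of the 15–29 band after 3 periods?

963

Let group 1 be 0–14 through group 4 = 45+.
After projecting period 1:
Births: 1710 * 0.477 = 816, 1320 * 0.182 = 240 ⇒ total 1056
Group 2: 1510 * 0.967 = 1460
Group 3: 1710 * 0.965 = 1650
Group 4: 1320 * 0.982 + 1470 * 0.485 = 1296 + 713 = 2009
End of period: [1056, 1460, 1650, 2009]
After projecting period 2:
Births: 1460 * 0.477 = 696, 1650 * 0.182 = 300 ⇒ total 996
Group 2: 1056 * 0.967 = 1021
Group 3: 1460 * 0.965 = 1409
Group 4: 1650 * 0.982 + 2009 * 0.485 = 1620 + 974 = 2594
End of period: [996, 1021, 1409, 2594]
After projecting period 3:
Births: 1021 * 0.477 = 487, 1409 * 0.182 = 256 ⇒ total 743
Group 2: 996 * 0.967 = 963
Group 3: 1021 * 0.965 = 985
Group 4: 1409 * 0.982 + 2594 * 0.485 = 1384 + 1258 = 2642
End of period: [743, 963, 985, 2642]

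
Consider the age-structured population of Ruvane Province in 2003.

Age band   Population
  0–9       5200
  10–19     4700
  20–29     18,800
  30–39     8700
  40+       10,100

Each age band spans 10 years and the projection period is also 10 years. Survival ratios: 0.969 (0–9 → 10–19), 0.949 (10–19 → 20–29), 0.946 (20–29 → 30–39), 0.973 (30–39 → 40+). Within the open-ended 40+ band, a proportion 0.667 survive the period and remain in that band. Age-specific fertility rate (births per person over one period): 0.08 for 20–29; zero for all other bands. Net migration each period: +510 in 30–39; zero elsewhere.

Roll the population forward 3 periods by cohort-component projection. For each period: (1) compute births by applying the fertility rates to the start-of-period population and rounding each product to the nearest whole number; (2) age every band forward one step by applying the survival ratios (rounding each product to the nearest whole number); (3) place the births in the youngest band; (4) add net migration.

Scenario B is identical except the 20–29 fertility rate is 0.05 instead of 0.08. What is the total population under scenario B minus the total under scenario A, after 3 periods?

-792

Let group 1 be 0–9 through group 5 = 40+.
— Period 1 —
Births: 18800 × 0.08 = 1504
Group 2: 5200 × 0.969 = 5039
Group 3: 4700 × 0.949 = 4460
Group 4: 18800 × 0.946 = 17785
Group 5: 8700 × 0.973 + 10100 × 0.667 = 8465 + 6737 = 15202
Net migration: Group 4 + 510 → 18295
→ [1504, 5039, 4460, 18295, 15202]
— Period 2 —
Births: 4460 × 0.08 = 357
Group 2: 1504 × 0.969 = 1457
Group 3: 5039 × 0.949 = 4782
Group 4: 4460 × 0.946 = 4219
Group 5: 18295 × 0.973 + 15202 × 0.667 = 17801 + 10140 = 27941
Net migration: Group 4 + 510 → 4729
→ [357, 1457, 4782, 4729, 27941]
— Period 3 —
Births: 4782 × 0.08 = 383
Group 2: 357 × 0.969 = 346
Group 3: 1457 × 0.949 = 1383
Group 4: 4782 × 0.946 = 4524
Group 5: 4729 × 0.973 + 27941 × 0.667 = 4601 + 18637 = 23238
Net migration: Group 4 + 510 → 5034
→ [383, 346, 1383, 5034, 23238]
Scenario A total after 3 periods: 30384
Scenario B projection —
— Period 1 —
Births: 18800 × 0.05 = 940
Group 2: 5200 × 0.969 = 5039
Group 3: 4700 × 0.949 = 4460
Group 4: 18800 × 0.946 = 17785
Group 5: 8700 × 0.973 + 10100 × 0.667 = 8465 + 6737 = 15202
Net migration: Group 4 + 510 → 18295
→ [940, 5039, 4460, 18295, 15202]
— Period 2 —
Births: 4460 × 0.05 = 223
Group 2: 940 × 0.969 = 911
Group 3: 5039 × 0.949 = 4782
Group 4: 4460 × 0.946 = 4219
Group 5: 18295 × 0.973 + 15202 × 0.667 = 17801 + 10140 = 27941
Net migration: Group 4 + 510 → 4729
→ [223, 911, 4782, 4729, 27941]
— Period 3 —
Births: 4782 × 0.05 = 239
Group 2: 223 × 0.969 = 216
Group 3: 911 × 0.949 = 865
Group 4: 4782 × 0.946 = 4524
Group 5: 4729 × 0.973 + 27941 × 0.667 = 4601 + 18637 = 23238
Net migration: Group 4 + 510 → 5034
→ [239, 216, 865, 5034, 23238]
Scenario B total after 3 periods: 29592
Difference B − A = 29592 − 30384 = -792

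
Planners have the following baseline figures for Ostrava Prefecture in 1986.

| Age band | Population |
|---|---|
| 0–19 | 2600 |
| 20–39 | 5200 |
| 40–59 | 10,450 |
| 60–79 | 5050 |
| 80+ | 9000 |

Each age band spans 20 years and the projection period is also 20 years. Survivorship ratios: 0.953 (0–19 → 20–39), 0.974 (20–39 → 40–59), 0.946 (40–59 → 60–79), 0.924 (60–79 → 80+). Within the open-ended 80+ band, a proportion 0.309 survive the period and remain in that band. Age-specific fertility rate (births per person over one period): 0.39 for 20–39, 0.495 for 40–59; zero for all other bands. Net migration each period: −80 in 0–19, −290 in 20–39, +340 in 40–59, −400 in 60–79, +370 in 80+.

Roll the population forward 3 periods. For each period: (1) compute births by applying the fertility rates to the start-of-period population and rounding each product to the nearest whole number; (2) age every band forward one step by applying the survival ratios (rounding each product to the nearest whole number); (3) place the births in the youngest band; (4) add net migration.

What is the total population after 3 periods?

Call the groups 1 to 5, youngest first.
Period 1.
Births: 5200 * 0.39 = 2028 ; 10450 * 0.495 = 5173 ⇒ total 7201
Group 2: 2600 * 0.953 = 2478
Group 3: 5200 * 0.974 = 5065
Group 4: 10450 * 0.946 = 9886
Group 5: 5050 * 0.924 + 9000 * 0.309 = 4666 + 2781 = 7447
Net migration: Group 1 − 80 → 7121; Group 2 − 290 → 2188; Group 3 + 340 → 5405; Group 4 − 400 → 9486; Group 5 + 370 → 7817
End of period: [7121, 2188, 5405, 9486, 7817]
Period 2.
Births: 2188 * 0.39 = 853 ; 5405 * 0.495 = 2675 ⇒ total 3528
Group 2: 7121 * 0.953 = 6786
Group 3: 2188 * 0.974 = 2131
Group 4: 5405 * 0.946 = 5113
Group 5: 9486 * 0.924 + 7817 * 0.309 = 8765 + 2415 = 11180
Net migration: Group 1 − 80 → 3448; Group 2 − 290 → 6496; Group 3 + 340 → 2471; Group 4 − 400 → 4713; Group 5 + 370 → 11550
End of period: [3448, 6496, 2471, 4713, 11550]
Period 3.
Births: 6496 * 0.39 = 2533 ; 2471 * 0.495 = 1223 ⇒ total 3756
Group 2: 3448 * 0.953 = 3286
Group 3: 6496 * 0.974 = 6327
Group 4: 2471 * 0.946 = 2338
Group 5: 4713 * 0.924 + 11550 * 0.309 = 4355 + 3569 = 7924
Net migration: Group 1 − 80 → 3676; Group 2 − 290 → 2996; Group 3 + 340 → 6667; Group 4 − 400 → 1938; Group 5 + 370 → 8294
End of period: [3676, 2996, 6667, 1938, 8294]
Total after period 3: 3676 + 2996 + 6667 + 1938 + 8294 = 23571

23571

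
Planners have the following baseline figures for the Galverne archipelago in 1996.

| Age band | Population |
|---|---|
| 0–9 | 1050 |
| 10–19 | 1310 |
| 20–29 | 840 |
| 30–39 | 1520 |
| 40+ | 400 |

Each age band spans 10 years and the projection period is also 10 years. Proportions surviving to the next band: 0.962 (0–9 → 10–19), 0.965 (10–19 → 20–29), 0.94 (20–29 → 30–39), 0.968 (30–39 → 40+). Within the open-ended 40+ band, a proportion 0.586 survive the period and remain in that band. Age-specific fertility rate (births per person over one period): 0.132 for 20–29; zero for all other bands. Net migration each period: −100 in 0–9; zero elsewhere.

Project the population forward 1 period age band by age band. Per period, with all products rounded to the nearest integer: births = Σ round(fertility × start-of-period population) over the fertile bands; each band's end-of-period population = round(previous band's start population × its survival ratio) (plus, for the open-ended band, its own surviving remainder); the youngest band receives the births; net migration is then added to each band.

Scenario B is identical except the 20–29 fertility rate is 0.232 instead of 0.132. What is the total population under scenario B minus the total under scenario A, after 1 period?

84

Call the bands 1 to 5, youngest first.
[period 1]
Births: 840 * 0.132 = 111
Band 2: 1050 * 0.962 = 1010
Band 3: 1310 * 0.965 = 1264
Band 4: 840 * 0.94 = 790
Band 5: 1520 * 0.968 + 400 * 0.586 = 1471 + 234 = 1705
Net migration: Band 1 − 100 → 11
Giving 11 / 1010 / 1264 / 790 / 1705.
Scenario A total after 1 period: 4780
Scenario B projection —
[period 1]
Births: 840 * 0.232 = 195
Band 2: 1050 * 0.962 = 1010
Band 3: 1310 * 0.965 = 1264
Band 4: 840 * 0.94 = 790
Band 5: 1520 * 0.968 + 400 * 0.586 = 1471 + 234 = 1705
Net migration: Band 1 − 100 → 95
Giving 95 / 1010 / 1264 / 790 / 1705.
Scenario B total after 1 period: 4864
Difference B − A = 4864 − 4780 = 84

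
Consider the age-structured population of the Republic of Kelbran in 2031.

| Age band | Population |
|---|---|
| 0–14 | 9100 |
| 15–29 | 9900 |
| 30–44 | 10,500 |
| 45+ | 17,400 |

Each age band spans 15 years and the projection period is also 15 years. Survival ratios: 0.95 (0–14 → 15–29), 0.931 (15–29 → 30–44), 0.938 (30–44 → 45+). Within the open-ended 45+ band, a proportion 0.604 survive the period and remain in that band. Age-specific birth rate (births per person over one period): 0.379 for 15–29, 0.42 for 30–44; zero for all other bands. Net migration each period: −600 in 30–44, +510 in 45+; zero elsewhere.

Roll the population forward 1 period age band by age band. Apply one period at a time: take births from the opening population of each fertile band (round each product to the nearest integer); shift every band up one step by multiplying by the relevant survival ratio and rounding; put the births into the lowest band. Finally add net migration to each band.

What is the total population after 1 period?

Numbering the groups 1..4 from youngest to oldest:
After projecting period 1:
Births: 9900 × 0.379 = 3752  |  10500 × 0.42 = 4410 — total 8162
Group 2: 9100 × 0.95 = 8645
Group 3: 9900 × 0.931 = 9217
Group 4: 10500 × 0.938 + 17400 × 0.604 = 9849 + 10510 = 20359
Net migration: Group 3 − 600 → 8617; Group 4 + 510 → 20869
End of period: [8162, 8645, 8617, 20869]
Total after period 1: 8162 + 8645 + 8617 + 20869 = 46293

46293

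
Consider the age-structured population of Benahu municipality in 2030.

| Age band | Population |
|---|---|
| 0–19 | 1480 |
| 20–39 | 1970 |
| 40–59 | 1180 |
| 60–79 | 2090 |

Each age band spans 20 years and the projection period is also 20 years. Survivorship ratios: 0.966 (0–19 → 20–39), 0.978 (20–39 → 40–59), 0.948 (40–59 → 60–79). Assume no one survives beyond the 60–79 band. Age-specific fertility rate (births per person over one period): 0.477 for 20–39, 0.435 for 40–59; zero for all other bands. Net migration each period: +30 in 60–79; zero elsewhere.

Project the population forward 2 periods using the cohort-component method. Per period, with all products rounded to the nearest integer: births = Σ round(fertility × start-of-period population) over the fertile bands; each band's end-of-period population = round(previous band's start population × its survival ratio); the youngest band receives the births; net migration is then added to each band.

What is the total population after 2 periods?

Period 1.
Births: 1970 * 0.477 = 940, 1180 * 0.435 = 513 ⇒ total 1453
20–39: 1480 * 0.966 = 1430
40–59: 1970 * 0.978 = 1927
60–79: 1180 * 0.948 = 1119
Net migration: 60–79 + 30 → 1149
Population now: 0–19=1453, 20–39=1430, 40–59=1927, 60–79=1149
Period 2.
Births: 1430 * 0.477 = 682, 1927 * 0.435 = 838 ⇒ total 1520
20–39: 1453 * 0.966 = 1404
40–59: 1430 * 0.978 = 1399
60–79: 1927 * 0.948 = 1827
Net migration: 60–79 + 30 → 1857
Population now: 0–19=1520, 20–39=1404, 40–59=1399, 60–79=1857
Total after period 2: 1520 + 1404 + 1399 + 1857 = 6180

6180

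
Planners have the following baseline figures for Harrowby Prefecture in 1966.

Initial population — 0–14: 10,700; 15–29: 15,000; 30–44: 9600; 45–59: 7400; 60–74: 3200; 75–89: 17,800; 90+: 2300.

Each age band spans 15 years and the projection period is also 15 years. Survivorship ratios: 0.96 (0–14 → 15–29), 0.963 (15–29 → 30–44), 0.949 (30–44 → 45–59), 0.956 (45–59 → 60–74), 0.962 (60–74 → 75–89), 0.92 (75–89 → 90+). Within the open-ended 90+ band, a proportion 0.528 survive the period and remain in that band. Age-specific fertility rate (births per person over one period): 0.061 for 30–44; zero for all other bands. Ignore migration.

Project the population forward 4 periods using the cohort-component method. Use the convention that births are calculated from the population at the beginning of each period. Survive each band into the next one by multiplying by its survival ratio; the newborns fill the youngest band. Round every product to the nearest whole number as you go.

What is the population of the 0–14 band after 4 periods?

33

Period 1.
Births: 9600 * 0.061 = 586
15–29: 10700 * 0.96 = 10272
30–44: 15000 * 0.963 = 14445
45–59: 9600 * 0.949 = 9110
60–74: 7400 * 0.956 = 7074
75–89: 3200 * 0.962 = 3078
90+: 17800 * 0.92 + 2300 * 0.528 = 16376 + 1214 = 17590
Population now: 0–14=586, 15–29=10272, 30–44=14445, 45–59=9110, 60–74=7074, 75–89=3078, 90+=17590
Period 2.
Births: 14445 * 0.061 = 881
15–29: 586 * 0.96 = 563
30–44: 10272 * 0.963 = 9892
45–59: 14445 * 0.949 = 13708
60–74: 9110 * 0.956 = 8709
75–89: 7074 * 0.962 = 6805
90+: 3078 * 0.92 + 17590 * 0.528 = 2832 + 9288 = 12120
Population now: 0–14=881, 15–29=563, 30–44=9892, 45–59=13708, 60–74=8709, 75–89=6805, 90+=12120
Period 3.
Births: 9892 * 0.061 = 603
15–29: 881 * 0.96 = 846
30–44: 563 * 0.963 = 542
45–59: 9892 * 0.949 = 9388
60–74: 13708 * 0.956 = 13105
75–89: 8709 * 0.962 = 8378
90+: 6805 * 0.92 + 12120 * 0.528 = 6261 + 6399 = 12660
Population now: 0–14=603, 15–29=846, 30–44=542, 45–59=9388, 60–74=13105, 75–89=8378, 90+=12660
Period 4.
Births: 542 * 0.061 = 33
15–29: 603 * 0.96 = 579
30–44: 846 * 0.963 = 815
45–59: 542 * 0.949 = 514
60–74: 9388 * 0.956 = 8975
75–89: 13105 * 0.962 = 12607
90+: 8378 * 0.92 + 12660 * 0.528 = 7708 + 6684 = 14392
Population now: 0–14=33, 15–29=579, 30–44=815, 45–59=514, 60–74=8975, 75–89=12607, 90+=14392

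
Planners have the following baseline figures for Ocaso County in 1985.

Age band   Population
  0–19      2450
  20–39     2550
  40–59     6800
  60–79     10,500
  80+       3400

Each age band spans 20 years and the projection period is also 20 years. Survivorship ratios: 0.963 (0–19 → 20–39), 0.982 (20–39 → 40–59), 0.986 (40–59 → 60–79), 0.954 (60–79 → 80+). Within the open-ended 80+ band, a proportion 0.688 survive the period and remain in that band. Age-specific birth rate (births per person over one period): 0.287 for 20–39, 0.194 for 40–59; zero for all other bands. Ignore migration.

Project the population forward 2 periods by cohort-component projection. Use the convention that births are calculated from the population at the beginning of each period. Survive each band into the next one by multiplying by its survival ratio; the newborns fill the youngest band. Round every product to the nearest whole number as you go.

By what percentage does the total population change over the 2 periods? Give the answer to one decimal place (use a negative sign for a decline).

Let band 1 be 0–19 through band 5 = 80+.
— Period 1 —
Births: 2550 × 0.287 = 732 ; 6800 × 0.194 = 1319 ⇒ total 2051
Band 2: 2450 × 0.963 = 2359
Band 3: 2550 × 0.982 = 2504
Band 4: 6800 × 0.986 = 6705
Band 5: 10500 × 0.954 + 3400 × 0.688 = 10017 + 2339 = 12356
End of period: [2051, 2359, 2504, 6705, 12356]
— Period 2 —
Births: 2359 × 0.287 = 677 ; 2504 × 0.194 = 486 ⇒ total 1163
Band 2: 2051 × 0.963 = 1975
Band 3: 2359 × 0.982 = 2317
Band 4: 2504 × 0.986 = 2469
Band 5: 6705 × 0.954 + 12356 × 0.688 = 6397 + 8501 = 14898
End of period: [1163, 1975, 2317, 2469, 14898]
Total: 25700 → 22822; change = -2878; percentage change = -11.2%

-11.2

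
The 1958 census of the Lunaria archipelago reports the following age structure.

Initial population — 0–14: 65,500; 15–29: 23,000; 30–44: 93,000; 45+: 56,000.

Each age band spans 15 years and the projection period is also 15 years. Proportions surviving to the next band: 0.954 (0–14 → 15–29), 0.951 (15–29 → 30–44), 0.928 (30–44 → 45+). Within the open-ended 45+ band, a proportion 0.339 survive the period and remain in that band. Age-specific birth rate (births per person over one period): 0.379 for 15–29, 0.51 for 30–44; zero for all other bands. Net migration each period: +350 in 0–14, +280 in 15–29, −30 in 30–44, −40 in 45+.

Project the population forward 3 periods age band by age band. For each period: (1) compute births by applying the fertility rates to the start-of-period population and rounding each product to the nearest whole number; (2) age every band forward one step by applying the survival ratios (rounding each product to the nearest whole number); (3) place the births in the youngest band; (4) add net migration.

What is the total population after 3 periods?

After projecting period 1:
Births: 23000 × 0.379 = 8717 ; 93000 × 0.51 = 47430 → 56147
15–29: 65500 × 0.954 = 62487
30–44: 23000 × 0.951 = 21873
45+: 93000 × 0.928 + 56000 × 0.339 = 86304 + 18984 = 105288
Net migration: 0–14 + 350 → 56497; 15–29 + 280 → 62767; 30–44 − 30 → 21843; 45+ − 40 → 105248
End of period: [56497, 62767, 21843, 105248]
After projecting period 2:
Births: 62767 × 0.379 = 23789 ; 21843 × 0.51 = 11140 → 34929
15–29: 56497 × 0.954 = 53898
30–44: 62767 × 0.951 = 59691
45+: 21843 × 0.928 + 105248 × 0.339 = 20270 + 35679 = 55949
Net migration: 0–14 + 350 → 35279; 15–29 + 280 → 54178; 30–44 − 30 → 59661; 45+ − 40 → 55909
End of period: [35279, 54178, 59661, 55909]
After projecting period 3:
Births: 54178 × 0.379 = 20533 ; 59661 × 0.51 = 30427 → 50960
15–29: 35279 × 0.954 = 33656
30–44: 54178 × 0.951 = 51523
45+: 59661 × 0.928 + 55909 × 0.339 = 55365 + 18953 = 74318
Net migration: 0–14 + 350 → 51310; 15–29 + 280 → 33936; 30–44 − 30 → 51493; 45+ − 40 → 74278
End of period: [51310, 33936, 51493, 74278]
Total after period 3: 51310 + 33936 + 51493 + 74278 = 211017

211017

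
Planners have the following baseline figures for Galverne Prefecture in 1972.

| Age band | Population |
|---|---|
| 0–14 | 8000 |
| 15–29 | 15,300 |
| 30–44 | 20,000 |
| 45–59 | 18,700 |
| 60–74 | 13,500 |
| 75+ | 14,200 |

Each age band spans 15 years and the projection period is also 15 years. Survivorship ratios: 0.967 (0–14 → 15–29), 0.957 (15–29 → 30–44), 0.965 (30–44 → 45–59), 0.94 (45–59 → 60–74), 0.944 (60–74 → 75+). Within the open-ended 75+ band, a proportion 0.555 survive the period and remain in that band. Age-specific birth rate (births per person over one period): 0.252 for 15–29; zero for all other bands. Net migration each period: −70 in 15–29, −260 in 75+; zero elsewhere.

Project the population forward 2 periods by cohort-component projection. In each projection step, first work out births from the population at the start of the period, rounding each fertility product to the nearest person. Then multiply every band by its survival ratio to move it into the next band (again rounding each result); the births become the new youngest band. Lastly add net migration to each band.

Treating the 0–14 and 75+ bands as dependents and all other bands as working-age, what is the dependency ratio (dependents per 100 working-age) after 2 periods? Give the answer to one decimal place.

Call the groups 1 to 6, youngest first.
[period 1]
Births: 15300 × 0.252 = 3856
Group 2: 8000 × 0.967 = 7736
Group 3: 15300 × 0.957 = 14642
Group 4: 20000 × 0.965 = 19300
Group 5: 18700 × 0.94 = 17578
Group 6: 13500 × 0.944 + 14200 × 0.555 = 12744 + 7881 = 20625
Net migration: Group 2 − 70 → 7666; Group 6 − 260 → 20365
→ [3856, 7666, 14642, 19300, 17578, 20365]
[period 2]
Births: 7666 × 0.252 = 1932
Group 2: 3856 × 0.967 = 3729
Group 3: 7666 × 0.957 = 7336
Group 4: 14642 × 0.965 = 14130
Group 5: 19300 × 0.94 = 18142
Group 6: 17578 × 0.944 + 20365 × 0.555 = 16594 + 11303 = 27897
Net migration: Group 2 − 70 → 3659; Group 6 − 260 → 27637
→ [1932, 3659, 7336, 14130, 18142, 27637]
Dependents (band 0–14 + band 75+) = 1932 + 27637 = 29569; working-age = 43267; ratio = 29569/43267 × 100 = 68.3

68.3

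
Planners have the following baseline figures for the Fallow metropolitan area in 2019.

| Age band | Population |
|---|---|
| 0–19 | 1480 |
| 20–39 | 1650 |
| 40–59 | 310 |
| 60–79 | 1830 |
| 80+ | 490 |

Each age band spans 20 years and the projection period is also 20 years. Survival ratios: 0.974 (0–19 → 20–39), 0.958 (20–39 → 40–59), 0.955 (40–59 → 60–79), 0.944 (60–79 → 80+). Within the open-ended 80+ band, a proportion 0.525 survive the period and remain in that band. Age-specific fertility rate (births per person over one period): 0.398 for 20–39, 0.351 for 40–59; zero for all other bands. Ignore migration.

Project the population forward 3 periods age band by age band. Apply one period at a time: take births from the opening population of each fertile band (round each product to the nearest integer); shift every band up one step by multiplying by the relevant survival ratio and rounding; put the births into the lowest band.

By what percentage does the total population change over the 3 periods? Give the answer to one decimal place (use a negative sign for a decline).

Numbering the bands 1..5 from youngest to oldest:
Period 1:
Births: 1650 * 0.398 = 657, 310 * 0.351 = 109 — total 766
Band 2: 1480 * 0.974 = 1442
Band 3: 1650 * 0.958 = 1581
Band 4: 310 * 0.955 = 296
Band 5: 1830 * 0.944 + 490 * 0.525 = 1728 + 257 = 1985
Giving 766 / 1442 / 1581 / 296 / 1985.
Period 2:
Births: 1442 * 0.398 = 574, 1581 * 0.351 = 555 — total 1129
Band 2: 766 * 0.974 = 746
Band 3: 1442 * 0.958 = 1381
Band 4: 1581 * 0.955 = 1510
Band 5: 296 * 0.944 + 1985 * 0.525 = 279 + 1042 = 1321
Giving 1129 / 746 / 1381 / 1510 / 1321.
Period 3:
Births: 746 * 0.398 = 297, 1381 * 0.351 = 485 — total 782
Band 2: 1129 * 0.974 = 1100
Band 3: 746 * 0.958 = 715
Band 4: 1381 * 0.955 = 1319
Band 5: 1510 * 0.944 + 1321 * 0.525 = 1425 + 694 = 2119
Giving 782 / 1100 / 715 / 1319 / 2119.
Total: 5760 → 6035; change = 275; percentage change = 4.8%

4.8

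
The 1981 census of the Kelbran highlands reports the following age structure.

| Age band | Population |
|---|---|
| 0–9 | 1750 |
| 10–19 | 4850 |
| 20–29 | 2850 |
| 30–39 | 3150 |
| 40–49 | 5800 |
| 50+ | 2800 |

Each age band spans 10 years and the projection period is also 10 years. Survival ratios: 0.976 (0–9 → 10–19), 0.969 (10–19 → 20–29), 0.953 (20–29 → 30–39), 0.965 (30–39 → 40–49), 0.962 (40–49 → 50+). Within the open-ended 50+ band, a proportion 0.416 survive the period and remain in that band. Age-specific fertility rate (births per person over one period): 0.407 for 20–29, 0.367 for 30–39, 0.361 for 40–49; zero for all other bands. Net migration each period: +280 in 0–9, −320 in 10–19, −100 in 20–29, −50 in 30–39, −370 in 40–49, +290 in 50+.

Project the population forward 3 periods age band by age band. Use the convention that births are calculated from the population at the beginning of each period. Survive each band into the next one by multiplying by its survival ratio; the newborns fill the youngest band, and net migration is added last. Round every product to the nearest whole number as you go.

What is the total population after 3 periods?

20638

[period 1]
Births: 2850 × 0.407 = 1160  |  3150 × 0.367 = 1156  |  5800 × 0.361 = 2094 — total 4410
10–19: 1750 × 0.976 = 1708
20–29: 4850 × 0.969 = 4700
30–39: 2850 × 0.953 = 2716
40–49: 3150 × 0.965 = 3040
50+: 5800 × 0.962 + 2800 × 0.416 = 5580 + 1165 = 6745
Net migration: 0–9 + 280 → 4690; 10–19 − 320 → 1388; 20–29 − 100 → 4600; 30–39 − 50 → 2666; 40–49 − 370 → 2670; 50+ + 290 → 7035
Population now: 0–9=4690, 10–19=1388, 20–29=4600, 30–39=2666, 40–49=2670, 50+=7035
[period 2]
Births: 4600 × 0.407 = 1872  |  2666 × 0.367 = 978  |  2670 × 0.361 = 964 — total 3814
10–19: 4690 × 0.976 = 4577
20–29: 1388 × 0.969 = 1345
30–39: 4600 × 0.953 = 4384
40–49: 2666 × 0.965 = 2573
50+: 2670 × 0.962 + 7035 × 0.416 = 2569 + 2927 = 5496
Net migration: 0–9 + 280 → 4094; 10–19 − 320 → 4257; 20–29 − 100 → 1245; 30–39 − 50 → 4334; 40–49 − 370 → 2203; 50+ + 290 → 5786
Population now: 0–9=4094, 10–19=4257, 20–29=1245, 30–39=4334, 40–49=2203, 50+=5786
[period 3]
Births: 1245 × 0.407 = 507  |  4334 × 0.367 = 1591  |  2203 × 0.361 = 795 — total 2893
10–19: 4094 × 0.976 = 3996
20–29: 4257 × 0.969 = 4125
30–39: 1245 × 0.953 = 1186
40–49: 4334 × 0.965 = 4182
50+: 2203 × 0.962 + 5786 × 0.416 = 2119 + 2407 = 4526
Net migration: 0–9 + 280 → 3173; 10–19 − 320 → 3676; 20–29 − 100 → 4025; 30–39 − 50 → 1136; 40–49 − 370 → 3812; 50+ + 290 → 4816
Population now: 0–9=3173, 10–19=3676, 20–29=4025, 30–39=1136, 40–49=3812, 50+=4816
Total after period 3: 3173 + 3676 + 4025 + 1136 + 3812 + 4816 = 20638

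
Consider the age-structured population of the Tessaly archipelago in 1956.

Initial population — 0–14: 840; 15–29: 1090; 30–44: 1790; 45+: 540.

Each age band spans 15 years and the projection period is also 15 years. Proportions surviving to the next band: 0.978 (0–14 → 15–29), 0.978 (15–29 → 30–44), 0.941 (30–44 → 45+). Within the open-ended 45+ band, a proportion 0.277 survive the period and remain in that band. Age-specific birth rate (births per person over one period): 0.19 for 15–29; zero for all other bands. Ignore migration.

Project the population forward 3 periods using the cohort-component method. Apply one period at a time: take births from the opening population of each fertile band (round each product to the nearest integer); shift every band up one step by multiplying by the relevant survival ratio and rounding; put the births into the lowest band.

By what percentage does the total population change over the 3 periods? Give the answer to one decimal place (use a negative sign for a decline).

[period 1]
Births: 1090 × 0.19 = 207
15–29: 840 × 0.978 = 822
30–44: 1090 × 0.978 = 1066
45+: 1790 × 0.941 + 540 × 0.277 = 1684 + 150 = 1834
→ [207, 822, 1066, 1834]
[period 2]
Births: 822 × 0.19 = 156
15–29: 207 × 0.978 = 202
30–44: 822 × 0.978 = 804
45+: 1066 × 0.941 + 1834 × 0.277 = 1003 + 508 = 1511
→ [156, 202, 804, 1511]
[period 3]
Births: 202 × 0.19 = 38
15–29: 156 × 0.978 = 153
30–44: 202 × 0.978 = 198
45+: 804 × 0.941 + 1511 × 0.277 = 757 + 419 = 1176
→ [38, 153, 198, 1176]
Total: 4260 → 1565; change = -2695; percentage change = -63.3%

-63.3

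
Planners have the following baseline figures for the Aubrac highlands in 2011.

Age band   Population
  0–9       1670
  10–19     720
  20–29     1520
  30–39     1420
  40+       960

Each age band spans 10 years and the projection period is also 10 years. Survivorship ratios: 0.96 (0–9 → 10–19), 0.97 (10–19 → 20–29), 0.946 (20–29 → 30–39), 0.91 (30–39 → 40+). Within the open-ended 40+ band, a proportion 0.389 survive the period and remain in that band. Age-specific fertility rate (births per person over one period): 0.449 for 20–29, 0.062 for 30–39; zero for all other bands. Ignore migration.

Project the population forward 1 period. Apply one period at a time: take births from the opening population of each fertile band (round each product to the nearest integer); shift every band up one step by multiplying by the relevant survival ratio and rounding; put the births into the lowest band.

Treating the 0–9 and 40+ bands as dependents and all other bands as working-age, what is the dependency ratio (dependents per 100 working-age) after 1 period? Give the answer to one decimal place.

Period 1:
Births: 1520 × 0.449 = 682, 1420 × 0.062 = 88 — total 770
10–19: 1670 × 0.96 = 1603
20–29: 720 × 0.97 = 698
30–39: 1520 × 0.946 = 1438
40+: 1420 × 0.91 + 960 × 0.389 = 1292 + 373 = 1665
Giving 770 / 1603 / 698 / 1438 / 1665.
Dependents (band 0–9 + band 40+) = 770 + 1665 = 2435; working-age = 3739; ratio = 2435/3739 × 100 = 65.1

65.1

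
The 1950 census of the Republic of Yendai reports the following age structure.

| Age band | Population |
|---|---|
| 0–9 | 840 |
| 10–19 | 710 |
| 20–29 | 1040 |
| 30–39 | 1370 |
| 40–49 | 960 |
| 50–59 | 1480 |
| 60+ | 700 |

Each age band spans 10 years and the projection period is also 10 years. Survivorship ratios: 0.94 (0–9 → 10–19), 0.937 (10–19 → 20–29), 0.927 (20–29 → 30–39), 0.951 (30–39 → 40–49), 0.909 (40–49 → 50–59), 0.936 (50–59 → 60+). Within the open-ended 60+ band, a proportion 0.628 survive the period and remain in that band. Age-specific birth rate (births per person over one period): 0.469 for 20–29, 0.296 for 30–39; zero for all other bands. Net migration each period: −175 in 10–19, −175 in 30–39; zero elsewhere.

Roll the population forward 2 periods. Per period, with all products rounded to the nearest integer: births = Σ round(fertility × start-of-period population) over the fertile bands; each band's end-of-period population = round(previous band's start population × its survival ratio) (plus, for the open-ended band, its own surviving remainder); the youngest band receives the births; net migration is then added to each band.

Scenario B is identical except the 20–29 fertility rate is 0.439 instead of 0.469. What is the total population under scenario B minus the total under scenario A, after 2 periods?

Period 1.
Births: 1040 × 0.469 = 488 ; 1370 × 0.296 = 406 — total 894
10–19: 840 × 0.94 = 790
20–29: 710 × 0.937 = 665
30–39: 1040 × 0.927 = 964
40–49: 1370 × 0.951 = 1303
50–59: 960 × 0.909 = 873
60+: 1480 × 0.936 + 700 × 0.628 = 1385 + 440 = 1825
Net migration: 10–19 − 175 → 615; 30–39 − 175 → 789
End of period: [894, 615, 665, 789, 1303, 873, 1825]
Period 2.
Births: 665 × 0.469 = 312 ; 789 × 0.296 = 234 — total 546
10–19: 894 × 0.94 = 840
20–29: 615 × 0.937 = 576
30–39: 665 × 0.927 = 616
40–49: 789 × 0.951 = 750
50–59: 1303 × 0.909 = 1184
60+: 873 × 0.936 + 1825 × 0.628 = 817 + 1146 = 1963
Net migration: 10–19 − 175 → 665; 30–39 − 175 → 441
End of period: [546, 665, 576, 441, 750, 1184, 1963]
Scenario A total after 2 periods: 6125
Scenario B projection —
Period 1.
Births: 1040 × 0.439 = 457 ; 1370 × 0.296 = 406 — total 863
10–19: 840 × 0.94 = 790
20–29: 710 × 0.937 = 665
30–39: 1040 × 0.927 = 964
40–49: 1370 × 0.951 = 1303
50–59: 960 × 0.909 = 873
60+: 1480 × 0.936 + 700 × 0.628 = 1385 + 440 = 1825
Net migration: 10–19 − 175 → 615; 30–39 − 175 → 789
End of period: [863, 615, 665, 789, 1303, 873, 1825]
Period 2.
Births: 665 × 0.439 = 292 ; 789 × 0.296 = 234 — total 526
10–19: 863 × 0.94 = 811
20–29: 615 × 0.937 = 576
30–39: 665 × 0.927 = 616
40–49: 789 × 0.951 = 750
50–59: 1303 × 0.909 = 1184
60+: 873 × 0.936 + 1825 × 0.628 = 817 + 1146 = 1963
Net migration: 10–19 − 175 → 636; 30–39 − 175 → 441
End of period: [526, 636, 576, 441, 750, 1184, 1963]
Scenario B total after 2 periods: 6076
Difference B − A = 6076 − 6125 = -49

-49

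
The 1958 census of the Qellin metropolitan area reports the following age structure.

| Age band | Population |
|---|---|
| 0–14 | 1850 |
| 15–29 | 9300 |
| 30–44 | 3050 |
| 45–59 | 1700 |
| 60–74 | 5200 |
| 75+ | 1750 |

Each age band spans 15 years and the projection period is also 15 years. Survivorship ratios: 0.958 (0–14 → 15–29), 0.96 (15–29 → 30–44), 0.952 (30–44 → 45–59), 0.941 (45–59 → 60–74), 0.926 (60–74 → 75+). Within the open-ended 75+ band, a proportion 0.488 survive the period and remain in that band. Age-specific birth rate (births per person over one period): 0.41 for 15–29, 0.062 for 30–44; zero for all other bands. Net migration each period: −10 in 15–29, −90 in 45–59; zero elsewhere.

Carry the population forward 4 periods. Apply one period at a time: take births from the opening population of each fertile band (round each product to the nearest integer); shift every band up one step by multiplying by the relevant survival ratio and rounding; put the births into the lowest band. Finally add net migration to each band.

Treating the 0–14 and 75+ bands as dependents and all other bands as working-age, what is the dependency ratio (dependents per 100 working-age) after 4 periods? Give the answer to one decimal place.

135.1

— Period 1 —
Births: 9300 × 0.41 = 3813 ; 3050 × 0.062 = 189 — total 4002
15–29: 1850 × 0.958 = 1772
30–44: 9300 × 0.96 = 8928
45–59: 3050 × 0.952 = 2904
60–74: 1700 × 0.941 = 1600
75+: 5200 × 0.926 + 1750 × 0.488 = 4815 + 854 = 5669
Net migration: 15–29 − 10 → 1762; 45–59 − 90 → 2814
End of period: [4002, 1762, 8928, 2814, 1600, 5669]
— Period 2 —
Births: 1762 × 0.41 = 722 ; 8928 × 0.062 = 554 — total 1276
15–29: 4002 × 0.958 = 3834
30–44: 1762 × 0.96 = 1692
45–59: 8928 × 0.952 = 8499
60–74: 2814 × 0.941 = 2648
75+: 1600 × 0.926 + 5669 × 0.488 = 1482 + 2766 = 4248
Net migration: 15–29 − 10 → 3824; 45–59 − 90 → 8409
End of period: [1276, 3824, 1692, 8409, 2648, 4248]
— Period 3 —
Births: 3824 × 0.41 = 1568 ; 1692 × 0.062 = 105 — total 1673
15–29: 1276 × 0.958 = 1222
30–44: 3824 × 0.96 = 3671
45–59: 1692 × 0.952 = 1611
60–74: 8409 × 0.941 = 7913
75+: 2648 × 0.926 + 4248 × 0.488 = 2452 + 2073 = 4525
Net migration: 15–29 − 10 → 1212; 45–59 − 90 → 1521
End of period: [1673, 1212, 3671, 1521, 7913, 4525]
— Period 4 —
Births: 1212 × 0.41 = 497 ; 3671 × 0.062 = 228 — total 725
15–29: 1673 × 0.958 = 1603
30–44: 1212 × 0.96 = 1164
45–59: 3671 × 0.952 = 3495
60–74: 1521 × 0.941 = 1431
75+: 7913 × 0.926 + 4525 × 0.488 = 7327 + 2208 = 9535
Net migration: 15–29 − 10 → 1593; 45–59 − 90 → 3405
End of period: [725, 1593, 1164, 3405, 1431, 9535]
Dependents (band 0–14 + band 75+) = 725 + 9535 = 10260; working-age = 7593; ratio = 10260/7593 × 100 = 135.1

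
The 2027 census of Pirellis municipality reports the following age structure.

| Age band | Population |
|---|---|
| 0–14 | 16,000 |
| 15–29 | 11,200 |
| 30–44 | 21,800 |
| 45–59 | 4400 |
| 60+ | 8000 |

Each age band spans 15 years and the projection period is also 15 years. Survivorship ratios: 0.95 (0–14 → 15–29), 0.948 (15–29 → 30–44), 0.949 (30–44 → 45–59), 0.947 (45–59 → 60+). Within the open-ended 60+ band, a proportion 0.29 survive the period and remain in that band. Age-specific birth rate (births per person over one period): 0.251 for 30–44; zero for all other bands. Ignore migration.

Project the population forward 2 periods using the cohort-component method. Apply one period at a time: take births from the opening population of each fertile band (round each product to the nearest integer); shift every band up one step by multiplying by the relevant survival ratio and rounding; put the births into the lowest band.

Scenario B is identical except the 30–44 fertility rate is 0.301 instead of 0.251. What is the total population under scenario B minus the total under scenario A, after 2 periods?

After projecting period 1:
Births: 21800 * 0.251 = 5472
15–29: 16000 * 0.95 = 15200
30–44: 11200 * 0.948 = 10618
45–59: 21800 * 0.949 = 20688
60+: 4400 * 0.947 + 8000 * 0.29 = 4167 + 2320 = 6487
→ [5472, 15200, 10618, 20688, 6487]
After projecting period 2:
Births: 10618 * 0.251 = 2665
15–29: 5472 * 0.95 = 5198
30–44: 15200 * 0.948 = 14410
45–59: 10618 * 0.949 = 10076
60+: 20688 * 0.947 + 6487 * 0.29 = 19592 + 1881 = 21473
→ [2665, 5198, 14410, 10076, 21473]
Scenario A total after 2 periods: 53822
Scenario B projection —
After projecting period 1:
Births: 21800 * 0.301 = 6562
15–29: 16000 * 0.95 = 15200
30–44: 11200 * 0.948 = 10618
45–59: 21800 * 0.949 = 20688
60+: 4400 * 0.947 + 8000 * 0.29 = 4167 + 2320 = 6487
→ [6562, 15200, 10618, 20688, 6487]
After projecting period 2:
Births: 10618 * 0.301 = 3196
15–29: 6562 * 0.95 = 6234
30–44: 15200 * 0.948 = 14410
45–59: 10618 * 0.949 = 10076
60+: 20688 * 0.947 + 6487 * 0.29 = 19592 + 1881 = 21473
→ [3196, 6234, 14410, 10076, 21473]
Scenario B total after 2 periods: 55389
Difference B − A = 55389 − 53822 = 1567

1567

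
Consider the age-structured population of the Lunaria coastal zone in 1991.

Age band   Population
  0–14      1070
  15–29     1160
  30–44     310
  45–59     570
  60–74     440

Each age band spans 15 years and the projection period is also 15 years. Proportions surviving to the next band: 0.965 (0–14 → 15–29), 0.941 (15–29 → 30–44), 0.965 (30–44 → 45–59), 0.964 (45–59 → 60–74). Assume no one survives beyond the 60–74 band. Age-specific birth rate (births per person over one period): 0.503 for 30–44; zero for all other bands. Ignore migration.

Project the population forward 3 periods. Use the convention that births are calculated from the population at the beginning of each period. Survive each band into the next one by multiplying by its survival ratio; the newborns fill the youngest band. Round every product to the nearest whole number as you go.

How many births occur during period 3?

489

Numbering the bands 1..5 from youngest to oldest:
Period 1:
Births: 310 × 0.503 = 156
Band 2: 1070 × 0.965 = 1033
Band 3: 1160 × 0.941 = 1092
Band 4: 310 × 0.965 = 299
Band 5: 570 × 0.964 = 549
End of period: [156, 1033, 1092, 299, 549]
Period 2:
Births: 1092 × 0.503 = 549
Band 2: 156 × 0.965 = 151
Band 3: 1033 × 0.941 = 972
Band 4: 1092 × 0.965 = 1054
Band 5: 299 × 0.964 = 288
End of period: [549, 151, 972, 1054, 288]
Period 3:
Births: 972 × 0.503 = 489
Band 2: 549 × 0.965 = 530
Band 3: 151 × 0.941 = 142
Band 4: 972 × 0.965 = 938
Band 5: 1054 × 0.964 = 1016
End of period: [489, 530, 142, 938, 1016]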